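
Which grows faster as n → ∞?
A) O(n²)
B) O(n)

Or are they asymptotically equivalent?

O(n²) vs O(n): Higher order terms dominate.

Answer: A) O(n²) grows faster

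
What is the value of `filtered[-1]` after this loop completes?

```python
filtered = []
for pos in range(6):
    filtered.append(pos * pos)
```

Last element of squares 0 to 5
`filtered` takes the values: [] → [0] → [0, 1] → [0, 1, 4] → [0, 1, 4, 9] → [0, 1, 4, 9, 16] → [0, 1, 4, 9, 16, 25]
So `filtered[-1]` = 25

Answer: 25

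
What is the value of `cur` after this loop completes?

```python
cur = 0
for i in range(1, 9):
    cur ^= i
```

XOR of 1 to 8
`cur` takes the values: 0 → 1 → 3 → 0 → 4 → 1 → 7 → 0 → 8

Answer: 8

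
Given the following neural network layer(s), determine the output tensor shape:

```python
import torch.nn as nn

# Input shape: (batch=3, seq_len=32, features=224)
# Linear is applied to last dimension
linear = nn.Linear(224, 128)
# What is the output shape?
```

Input: (3, 32, 224) -> Output: (3, 32, 128)

Answer: (3, 32, 128)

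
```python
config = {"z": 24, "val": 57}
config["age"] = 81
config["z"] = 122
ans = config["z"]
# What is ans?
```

Trace:
`config = {"z": 24, "val": 57}` → config = {'z': 24, 'val': 57}
`config["age"] = 81` → config = {'z': 24, 'val': 57, 'age': 81}
`config["z"] = 122` → config = {'z': 122, 'val': 57, 'age': 81}
`ans = config["z"]` → ans = 122
So ans = 122

Answer: 122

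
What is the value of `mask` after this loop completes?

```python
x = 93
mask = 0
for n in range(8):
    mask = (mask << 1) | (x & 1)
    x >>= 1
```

Reverse lowest 8 bits of 93
`mask` takes the values: 0 → 1 → 2 → 5 → 11 → 23 → 46 → 93 → 186

Answer: 186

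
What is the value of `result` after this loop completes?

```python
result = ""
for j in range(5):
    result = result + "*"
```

Repeat '*' 5 times
`result` takes the values: "" → "*" → "**" → "***" → "****" → "*****"

Answer: "*****"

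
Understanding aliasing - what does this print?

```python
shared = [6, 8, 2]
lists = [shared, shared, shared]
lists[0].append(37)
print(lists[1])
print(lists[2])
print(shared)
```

Key concept: list of same reference.
Step by step:
`shared = [6, 8, 2]` → shared = [6, 8, 2]
`lists = [shared, shared, shared]` → lists = [[6, 8, 2], [6, 8, 2], [6, 8, 2]]
`lists[0].append(37)` → shared = [6, 8, 2, 37]; lists = [[6, 8, 2, 37], [6, 8, 2, 37], [6, 8, 2, 37]]
`print(lists[1])` → prints [6, 8, 2, 37]
`print(lists[2])` → prints [6, 8, 2, 37]
`print(shared)` → prints [6, 8, 2, 37]

Answer:
[6, 8, 2, 37]
[6, 8, 2, 37]
[6, 8, 2, 37]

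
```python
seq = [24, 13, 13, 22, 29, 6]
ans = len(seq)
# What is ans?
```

Trace:
`seq = [24, 13, 13, 22, 29, 6]` → seq = [24, 13, 13, 22, 29, 6]
`ans = len(seq)` → ans = 6
So ans = 6

Answer: 6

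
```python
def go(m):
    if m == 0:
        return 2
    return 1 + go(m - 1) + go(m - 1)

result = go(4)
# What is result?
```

go(m) = 1 + 2·go(m-1), go(0)=2. Closed form: (2+1)·2^4 - 1 = 47.

Answer: 47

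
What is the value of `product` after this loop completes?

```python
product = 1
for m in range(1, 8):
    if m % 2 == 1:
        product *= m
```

Product of odd numbers 1 to 7
`product` takes the values: 1 → 3 → 15 → 105

Answer: 105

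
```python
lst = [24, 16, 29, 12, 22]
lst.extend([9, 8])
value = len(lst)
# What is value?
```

Trace:
`lst = [24, 16, 29, 12, 22]` → lst = [24, 16, 29, 12, 22]
`lst.extend([9, 8])` → lst = [24, 16, 29, 12, 22, 9, 8]
`value = len(lst)` → value = 7
So value = 7

Answer: 7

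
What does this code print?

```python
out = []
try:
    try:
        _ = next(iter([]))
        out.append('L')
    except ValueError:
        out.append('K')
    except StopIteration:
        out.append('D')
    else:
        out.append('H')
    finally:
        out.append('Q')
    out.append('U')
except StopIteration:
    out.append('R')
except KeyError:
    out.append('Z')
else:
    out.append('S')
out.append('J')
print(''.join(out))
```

Execution trace: 'D' (inner except StopIteration) → 'Q' (inner finally) → 'U' (try body, no exception) → 'S' (else) → 'J' (after the try/except). Output: DQUSJ

Answer: DQUSJ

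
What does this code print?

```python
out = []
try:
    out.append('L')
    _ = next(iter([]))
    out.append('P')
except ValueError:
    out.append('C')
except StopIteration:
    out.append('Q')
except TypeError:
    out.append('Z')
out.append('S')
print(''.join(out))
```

Execution trace: 'L' (try body) → 'Q' (except StopIteration) → 'S' (after the try/except). Output: LQS

Answer: LQS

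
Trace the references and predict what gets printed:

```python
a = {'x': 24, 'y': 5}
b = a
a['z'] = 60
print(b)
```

Key concept: dict aliasing.
Step by step:
`a = {'x': 24, 'y': 5}` → a = {'x': 24, 'y': 5}
`b = a` → b = {'x': 24, 'y': 5} (same object as a)
`a['z'] = 60` → a = {'x': 24, 'y': 5, 'z': 60} (same object as b); b = {'x': 24, 'y': 5, 'z': 60} (same object as a)
`print(b)` → prints {'x': 24, 'y': 5, 'z': 60}

Answer: {'x': 24, 'y': 5, 'z': 60}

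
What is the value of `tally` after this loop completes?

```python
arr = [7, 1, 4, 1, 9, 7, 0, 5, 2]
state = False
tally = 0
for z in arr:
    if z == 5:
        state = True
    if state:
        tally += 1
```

Count elements after first 5 in [7, 1, 4, 1, 9, 7, 0, 5, 2]
`tally` takes the values: 0 → 1 → 2

Answer: 2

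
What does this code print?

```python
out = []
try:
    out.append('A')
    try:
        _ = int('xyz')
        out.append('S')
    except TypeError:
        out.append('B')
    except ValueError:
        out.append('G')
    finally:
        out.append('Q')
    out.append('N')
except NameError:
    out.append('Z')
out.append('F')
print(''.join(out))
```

Execution trace: 'A' (try body) → 'G' (inner except ValueError) → 'Q' (inner finally) → 'N' (try body, no exception) → 'F' (after the try/except). Output: AGQNF

Answer: AGQNF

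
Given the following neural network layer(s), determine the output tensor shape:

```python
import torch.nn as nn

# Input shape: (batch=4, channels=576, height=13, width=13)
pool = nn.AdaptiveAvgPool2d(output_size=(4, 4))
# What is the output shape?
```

Input: (4, 576, 13, 13) -> Output: (4, 576, 4, 4)

Answer: (4, 576, 4, 4)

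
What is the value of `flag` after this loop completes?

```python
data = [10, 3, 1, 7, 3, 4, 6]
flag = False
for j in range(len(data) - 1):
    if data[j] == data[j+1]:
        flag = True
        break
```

Check consecutive duplicates in [10, 3, 1, 7, 3, 4, 6]
`flag` takes the values: False

Answer: False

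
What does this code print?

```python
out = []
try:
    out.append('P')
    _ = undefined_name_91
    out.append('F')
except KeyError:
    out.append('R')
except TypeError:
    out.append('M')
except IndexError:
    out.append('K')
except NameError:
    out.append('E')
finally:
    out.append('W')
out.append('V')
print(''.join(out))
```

Execution trace: 'P' (try body) → 'E' (except NameError) → 'W' (finally) → 'V' (after the try/except). Output: PEWV

Answer: PEWV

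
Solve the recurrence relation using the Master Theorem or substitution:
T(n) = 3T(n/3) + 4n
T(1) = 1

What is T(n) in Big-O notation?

By Master Theorem: a=3, b=3, f(n)=4n. Since log_3(3) = 1 and f(n) = Θ(n^1), Case 2 applies. T(n) = O(n log n).

Answer: O(n log n)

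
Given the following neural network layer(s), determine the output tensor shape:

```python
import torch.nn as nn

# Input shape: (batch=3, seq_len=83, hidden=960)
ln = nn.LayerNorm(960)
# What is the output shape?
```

Input: (3, 83, 960) -> Output: (3, 83, 960)

Answer: (3, 83, 960)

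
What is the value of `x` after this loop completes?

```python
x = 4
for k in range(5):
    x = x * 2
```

Multiply by 2, 5 times: 4 * 2^5 = 128
`x` takes the values: 4 → 8 → 16 → 32 → 64 → 128

Answer: 128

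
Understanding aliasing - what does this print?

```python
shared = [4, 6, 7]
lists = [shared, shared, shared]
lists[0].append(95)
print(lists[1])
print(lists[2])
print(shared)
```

Key concept: list of same reference.
Step by step:
`shared = [4, 6, 7]` → shared = [4, 6, 7]
`lists = [shared, shared, shared]` → lists = [[4, 6, 7], [4, 6, 7], [4, 6, 7]]
`lists[0].append(95)` → shared = [4, 6, 7, 95]; lists = [[4, 6, 7, 95], [4, 6, 7, 95], [4, 6, 7, 95]]
`print(lists[1])` → prints [4, 6, 7, 95]
`print(lists[2])` → prints [4, 6, 7, 95]
`print(shared)` → prints [4, 6, 7, 95]

Answer:
[4, 6, 7, 95]
[4, 6, 7, 95]
[4, 6, 7, 95]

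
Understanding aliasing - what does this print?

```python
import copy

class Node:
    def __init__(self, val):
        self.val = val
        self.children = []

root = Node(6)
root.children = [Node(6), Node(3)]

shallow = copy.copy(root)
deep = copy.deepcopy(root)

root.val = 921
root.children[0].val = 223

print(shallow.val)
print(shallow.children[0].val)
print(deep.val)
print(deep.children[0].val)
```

Key concept: deep copy with custom objects.
Step by step:
`root = Node(6)` → root = Node(val=6, children=[])
`root.children = [Node(6), Node(3)]` → root = Node(val=6, children=[Node(val=6, children=[]), Node(val=3, children=[])])
`shallow = copy.copy(root)` → shallow = Node(val=6, children=[Node(val=6, children=[]), Node(val=3, children=[])])
`deep = copy.deepcopy(root)` → deep = Node(val=6, children=[Node(val=6, children=[]), Node(val=3, children=[])])
`root.val = 921` → root = Node(val=921, children=[Node(val=6, children=[]), Node(val=3, children=[])])
`root.children[0].val = 223` → root = Node(val=921, children=[Node(val=223, children=[]), Node(val=3, children=[])]); shallow = Node(val=6, children=[Node(val=223, children=[]), Node(val=3, children=[])])
`print(shallow.val)` → prints 6
`print(shallow.children[0].val)` → prints 223
`print(deep.val)` → prints 6
`print(deep.children[0].val)` → prints 6

Answer:
6
223
6
6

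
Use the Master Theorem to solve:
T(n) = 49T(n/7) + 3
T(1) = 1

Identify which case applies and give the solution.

a=49, b=7, f(n)=3. log_7(49) = 2. Since c=0 < 2, Case 1 applies: T(n) = Θ(n^log_b(a)) = O(n^2).

Answer: O(n^2) - Case 1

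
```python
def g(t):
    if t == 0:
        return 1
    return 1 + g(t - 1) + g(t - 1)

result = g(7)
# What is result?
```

g(t) = 1 + 2·g(t-1), g(0)=1. Closed form: (1+1)·2^7 - 1 = 255.

Answer: 255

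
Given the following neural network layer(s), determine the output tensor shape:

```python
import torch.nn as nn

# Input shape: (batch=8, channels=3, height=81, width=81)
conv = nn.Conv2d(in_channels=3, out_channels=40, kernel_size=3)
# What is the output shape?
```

Input: (8, 3, 81, 81) -> Output: (8, 40, 79, 79)

Answer: (8, 40, 79, 79)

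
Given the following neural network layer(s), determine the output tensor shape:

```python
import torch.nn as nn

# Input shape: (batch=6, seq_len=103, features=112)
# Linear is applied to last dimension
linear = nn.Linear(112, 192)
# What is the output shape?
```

Input: (6, 103, 112) -> Output: (6, 103, 192)

Answer: (6, 103, 192)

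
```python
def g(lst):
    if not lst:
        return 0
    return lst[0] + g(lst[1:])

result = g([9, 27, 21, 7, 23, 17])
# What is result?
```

9 + 27 + 21 + 7 + 23 + 17 + 0 = 104

Answer: 104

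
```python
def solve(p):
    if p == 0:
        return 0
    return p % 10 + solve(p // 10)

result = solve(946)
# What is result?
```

Sum of digits of 946: 6 + 4 + 9 = 19

Answer: 19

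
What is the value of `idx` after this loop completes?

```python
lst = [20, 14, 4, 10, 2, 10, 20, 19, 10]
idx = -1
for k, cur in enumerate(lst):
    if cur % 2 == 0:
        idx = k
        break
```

First even number index in [20, 14, 4, 10, 2, 10, 20, 19, 10]
`idx` takes the values: -1 → 0

Answer: 0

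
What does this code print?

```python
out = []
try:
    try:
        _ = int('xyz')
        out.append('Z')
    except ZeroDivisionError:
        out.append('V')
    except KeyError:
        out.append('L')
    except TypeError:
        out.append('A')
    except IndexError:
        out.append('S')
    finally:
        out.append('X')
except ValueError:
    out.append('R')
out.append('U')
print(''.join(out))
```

Execution trace: 'X' (finally) → 'R' (outer except ValueError) → 'U' (after the try/except). Output: XRU

Answer: XRU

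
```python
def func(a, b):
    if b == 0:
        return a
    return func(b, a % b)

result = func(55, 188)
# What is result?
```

func(55, 188) -> func(188, 55) -> func(55, 23) -> func(23, 9) -> func(9, 5) -> func(5, 4) -> func(4, 1) -> func(1, 0) -> 1

Answer: 1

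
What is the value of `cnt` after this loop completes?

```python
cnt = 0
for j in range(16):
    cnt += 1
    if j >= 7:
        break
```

Loop breaks when j reaches 7, cnt is 8
`cnt` takes the values: 0 → 1 → 2 → 3 → 4 → 5 → 6 → 7 → 8

Answer: 8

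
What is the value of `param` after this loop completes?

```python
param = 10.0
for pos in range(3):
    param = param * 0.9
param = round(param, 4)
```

Exponential decay: 10.0 * 0.9^3
`param` takes the values: 10.0 → 9.0 → 8.1 → 7.29

Answer: 7.29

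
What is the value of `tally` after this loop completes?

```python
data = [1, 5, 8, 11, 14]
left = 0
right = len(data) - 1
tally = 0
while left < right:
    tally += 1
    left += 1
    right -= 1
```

Iterations until pointers meet (list length 5)
`tally` takes the values: 0 → 1 → 2

Answer: 2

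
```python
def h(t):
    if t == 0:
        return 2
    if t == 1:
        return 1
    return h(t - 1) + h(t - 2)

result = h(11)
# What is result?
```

Build up from base cases: h(0)=2, h(1)=1, h(2)=3, h(3)=4, h(4)=7, h(5)=11, h(6)=18, ..., h(11)=199

Answer: 199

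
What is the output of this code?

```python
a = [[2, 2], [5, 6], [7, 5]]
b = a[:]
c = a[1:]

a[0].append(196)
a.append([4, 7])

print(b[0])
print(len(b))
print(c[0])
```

Key concept: slice with nested mutation.
Step by step:
`a = [[2, 2], [5, 6], [7, 5]]` → a = [[2, 2], [5, 6], [7, 5]]
`b = a[:]` → b = [[2, 2], [5, 6], [7, 5]]
`c = a[1:]` → c = [[5, 6], [7, 5]]
`a[0].append(196)` → a = [[2, 2, 196], [5, 6], [7, 5]]; b = [[2, 2, 196], [5, 6], [7, 5]]
`a.append([4, 7])` → a = [[2, 2, 196], [5, 6], [7, 5], [4, 7]]
`print(b[0])` → prints [2, 2, 196]
`print(len(b))` → prints 3
`print(c[0])` → prints [5, 6]

Answer:
[2, 2, 196]
3
[5, 6]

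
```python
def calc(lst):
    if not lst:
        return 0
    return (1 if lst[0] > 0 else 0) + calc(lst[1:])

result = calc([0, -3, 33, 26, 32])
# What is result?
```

Count of positive elements in [0, -3, 33, 26, 32] = 3

Answer: 3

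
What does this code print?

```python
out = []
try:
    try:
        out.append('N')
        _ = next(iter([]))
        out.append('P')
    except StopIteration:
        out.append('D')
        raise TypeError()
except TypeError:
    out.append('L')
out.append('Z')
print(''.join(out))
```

Execution trace: 'N' (inner try body) → 'D' (inner except StopIteration) → 'L' (outer except TypeError) → 'Z' (after the try/except). Output: NDLZ

Answer: NDLZ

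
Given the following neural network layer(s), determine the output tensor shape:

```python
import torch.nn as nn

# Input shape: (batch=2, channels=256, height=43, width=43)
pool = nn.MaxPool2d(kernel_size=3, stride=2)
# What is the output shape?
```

Input: (2, 256, 43, 43) -> Output: (2, 256, 21, 21)

Answer: (2, 256, 21, 21)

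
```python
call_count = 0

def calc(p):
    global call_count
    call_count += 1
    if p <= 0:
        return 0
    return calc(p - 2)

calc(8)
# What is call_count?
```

Linear recursion stepping by 2: 5 calls from p=8 down to ≤0.

Answer: 5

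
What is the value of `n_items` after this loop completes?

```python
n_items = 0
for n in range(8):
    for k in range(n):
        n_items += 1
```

Triangle number: 0+1+2+...+7
`n_items` takes the values: 0 → 1 → 2 → 3 → 4 → 5 → 6 → 7 → 8 → 9 → 10 → 11 → 12 → 13 → 14 → 15 → 16 → 17 → 18 → 19 → 20 → 21 → 22 → 23 → 24 → 25 → 26 → 27 → 28

Answer: 28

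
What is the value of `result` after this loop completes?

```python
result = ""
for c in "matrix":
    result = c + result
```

Reverse 'matrix'
`result` takes the values: "" → "m" → "am" → "tam" → "rtam" → "irtam" → "xirtam"

Answer: "xirtam"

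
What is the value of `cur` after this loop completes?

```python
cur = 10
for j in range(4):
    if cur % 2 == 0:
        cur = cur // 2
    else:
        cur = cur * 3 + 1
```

Collatz-style transformation from 10
`cur` takes the values: 10 → 5 → 16 → 8 → 4

Answer: 4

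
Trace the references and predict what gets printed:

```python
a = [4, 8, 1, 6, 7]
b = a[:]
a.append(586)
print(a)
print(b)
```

Key concept: slice [:] creates copy.
Step by step:
`a = [4, 8, 1, 6, 7]` → a = [4, 8, 1, 6, 7]
`b = a[:]` → b = [4, 8, 1, 6, 7]
`a.append(586)` → a = [4, 8, 1, 6, 7, 586]
`print(a)` → prints [4, 8, 1, 6, 7, 586]
`print(b)` → prints [4, 8, 1, 6, 7]

Answer:
[4, 8, 1, 6, 7, 586]
[4, 8, 1, 6, 7]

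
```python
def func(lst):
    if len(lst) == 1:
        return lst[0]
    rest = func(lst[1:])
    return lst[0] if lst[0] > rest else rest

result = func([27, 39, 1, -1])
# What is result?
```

Recursive max over [27, 39, 1, -1] = 39

Answer: 39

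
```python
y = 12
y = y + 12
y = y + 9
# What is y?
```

Trace:
`y = 12` → y = 12
`y = y + 12` → y = 24
`y = y + 9` → y = 33
So y = 33

Answer: 33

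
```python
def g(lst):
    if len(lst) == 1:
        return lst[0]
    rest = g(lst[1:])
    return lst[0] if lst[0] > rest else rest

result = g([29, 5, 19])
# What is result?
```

Recursive max over [29, 5, 19] = 29

Answer: 29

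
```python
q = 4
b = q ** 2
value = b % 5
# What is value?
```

Trace:
`q = 4` → q = 4
`b = q ** 2` → b = 16
`value = b % 5` → value = 1
So value = 1

Answer: 1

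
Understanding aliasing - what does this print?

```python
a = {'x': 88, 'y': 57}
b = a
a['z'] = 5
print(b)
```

Key concept: dict aliasing.
Step by step:
`a = {'x': 88, 'y': 57}` → a = {'x': 88, 'y': 57}
`b = a` → b = {'x': 88, 'y': 57} (same object as a)
`a['z'] = 5` → a = {'x': 88, 'y': 57, 'z': 5} (same object as b); b = {'x': 88, 'y': 57, 'z': 5} (same object as a)
`print(b)` → prints {'x': 88, 'y': 57, 'z': 5}

Answer: {'x': 88, 'y': 57, 'z': 5}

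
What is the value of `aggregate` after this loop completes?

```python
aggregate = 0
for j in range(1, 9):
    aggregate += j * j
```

Sum of squares 1² to 8² = 204
`aggregate` takes the values: 0 → 1 → 5 → 14 → 30 → 55 → 91 → 140 → 204

Answer: 204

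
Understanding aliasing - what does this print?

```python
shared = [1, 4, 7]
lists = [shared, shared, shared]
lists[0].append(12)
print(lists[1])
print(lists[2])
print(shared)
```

Key concept: list of same reference.
Step by step:
`shared = [1, 4, 7]` → shared = [1, 4, 7]
`lists = [shared, shared, shared]` → lists = [[1, 4, 7], [1, 4, 7], [1, 4, 7]]
`lists[0].append(12)` → shared = [1, 4, 7, 12]; lists = [[1, 4, 7, 12], [1, 4, 7, 12], [1, 4, 7, 12]]
`print(lists[1])` → prints [1, 4, 7, 12]
`print(lists[2])` → prints [1, 4, 7, 12]
`print(shared)` → prints [1, 4, 7, 12]

Answer:
[1, 4, 7, 12]
[1, 4, 7, 12]
[1, 4, 7, 12]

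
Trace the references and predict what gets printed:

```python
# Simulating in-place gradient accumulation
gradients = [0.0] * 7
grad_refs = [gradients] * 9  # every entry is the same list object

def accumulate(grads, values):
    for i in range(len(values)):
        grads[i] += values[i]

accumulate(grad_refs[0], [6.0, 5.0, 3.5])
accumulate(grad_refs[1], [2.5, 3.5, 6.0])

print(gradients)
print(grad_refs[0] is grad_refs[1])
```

Key concept: gradient accumulation aliasing.
Step by step:
`gradients = [0.0] * 7` → gradients = [0.0, 0.0, 0.0, 0.0, 0.0, 0.0, 0.0]
`grad_refs = [gradients] * 9` → grad_refs = [[0.0, 0.0, 0.0, 0.0, 0.0, 0.0, 0.0], [0.0, 0.0, 0.0, 0.0, 0.0, 0.0, 0.0], [0.0, 0.0, 0.0, 0.0, 0.0, 0.0, 0.0], [0.0, 0.0, 0.0, 0.0, 0.0, 0.0, 0.0], [0.0, 0.0, 0.0, 0.0, 0.0, 0.0, 0.0], [0.0, 0.0, 0.0, 0.0, 0.0, 0.0, 0.0], [0.0, 0.0, 0.0, 0.0, 0.0, 0.0, 0.0], [0.0, 0.0, 0.0, 0.0, 0.0, 0.0, 0.0], [0.0, 0.0, 0.0, 0.0, 0.0, 0.0, 0.0]]
`accumulate(grad_refs[0], [6.0, 5.0, 3.5])` → gradients = [6.0, 5.0, 3.5, 0.0, 0.0, 0.0, 0.0]; grad_refs = [[6.0, 5.0, 3.5, 0.0, 0.0, 0.0, 0.0], [6.0, 5.0, 3.5, 0.0, 0.0, 0.0, 0.0], [6.0, 5.0, 3.5, 0.0, 0.0, 0.0, 0.0], [6.0, 5.0, 3.5, 0.0, 0.0, 0.0, 0.0], [6.0, 5.0, 3.5, 0.0, 0.0, 0.0, 0.0], [6.0, 5.0, 3.5, 0.0, 0.0, 0.0, 0.0], [6.0, 5.0, 3.5, 0.0, 0.0, 0.0, 0.0], [6.0, 5.0, 3.5, 0.0, 0.0, 0.0, 0.0], [6.0, 5.0, 3.5, 0.0, 0.0, 0.0, 0.0]]
`accumulate(grad_refs[1], [2.5, 3.5, 6.0])` → gradients = [8.5, 8.5, 9.5, 0.0, 0.0, 0.0, 0.0]; grad_refs = [[8.5, 8.5, 9.5, 0.0, 0.0, 0.0, 0.0], [8.5, 8.5, 9.5, 0.0, 0.0, 0.0, 0.0], [8.5, 8.5, 9.5, 0.0, 0.0, 0.0, 0.0], [8.5, 8.5, 9.5, 0.0, 0.0, 0.0, 0.0], [8.5, 8.5, 9.5, 0.0, 0.0, 0.0, 0.0], [8.5, 8.5, 9.5, 0.0, 0.0, 0.0, 0.0], [8.5, 8.5, 9.5, 0.0, 0.0, 0.0, 0.0], [8.5, 8.5, 9.5, 0.0, 0.0, 0.0, 0.0], [8.5, 8.5, 9.5, 0.0, 0.0, 0.0, 0.0]]
`print(gradients)` → prints [8.5, 8.5, 9.5, 0.0, 0.0, 0.0, 0.0]
`print(grad_refs[0] is grad_refs[1])` → prints True

Answer:
[8.5, 8.5, 9.5, 0.0, 0.0, 0.0, 0.0]
True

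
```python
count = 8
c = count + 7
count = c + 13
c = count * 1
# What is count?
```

Trace:
`count = 8` → count = 8
`c = count + 7` → c = 15
`count = c + 13` → count = 28
`c = count * 1` → c = 28
So count = 28

Answer: 28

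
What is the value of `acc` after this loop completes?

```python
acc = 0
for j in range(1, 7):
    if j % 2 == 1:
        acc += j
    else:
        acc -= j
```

Add odd, subtract even
`acc` takes the values: 0 → 1 → -1 → 2 → -2 → 3 → -3

Answer: -3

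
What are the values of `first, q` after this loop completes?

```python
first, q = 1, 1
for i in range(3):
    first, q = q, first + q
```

Fibonacci: after 3 iterations
`first, q` takes the values: (1, 1) → (1, 2) → (2, 3) → (3, 5)

Answer: 3, 5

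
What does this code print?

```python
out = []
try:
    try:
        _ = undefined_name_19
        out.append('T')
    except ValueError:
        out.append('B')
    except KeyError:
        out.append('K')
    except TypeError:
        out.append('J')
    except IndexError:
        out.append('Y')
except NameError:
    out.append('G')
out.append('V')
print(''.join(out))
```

Execution trace: 'G' (outer except NameError) → 'V' (after the try/except). Output: GV

Answer: GV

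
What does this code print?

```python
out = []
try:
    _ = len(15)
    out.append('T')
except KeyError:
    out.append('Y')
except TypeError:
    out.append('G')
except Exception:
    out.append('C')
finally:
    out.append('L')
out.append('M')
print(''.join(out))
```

Execution trace: 'G' (except TypeError) → 'L' (finally) → 'M' (after the try/except). Output: GLM

Answer: GLM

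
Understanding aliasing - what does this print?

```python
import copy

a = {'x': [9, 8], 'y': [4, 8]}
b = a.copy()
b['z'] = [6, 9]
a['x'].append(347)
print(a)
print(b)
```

Key concept: shallow copy of dict with mutable values.
Step by step:
`a = {'x': [9, 8], 'y': [4, 8]}` → a = {'x': [9, 8], 'y': [4, 8]}
`b = a.copy()` → b = {'x': [9, 8], 'y': [4, 8]}
`b['z'] = [6, 9]` → b = {'x': [9, 8], 'y': [4, 8], 'z': [6, 9]}
`a['x'].append(347)` → a = {'x': [9, 8, 347], 'y': [4, 8]}; b = {'x': [9, 8, 347], 'y': [4, 8], 'z': [6, 9]}
`print(a)` → prints {'x': [9, 8, 347], 'y': [4, 8]}
`print(b)` → prints {'x': [9, 8, 347], 'y': [4, 8], 'z': [6, 9]}

Answer:
{'x': [9, 8, 347], 'y': [4, 8]}
{'x': [9, 8, 347], 'y': [4, 8], 'z': [6, 9]}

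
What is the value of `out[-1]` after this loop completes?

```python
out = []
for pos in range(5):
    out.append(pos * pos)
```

Last element of squares 0 to 4
`out` takes the values: [] → [0] → [0, 1] → [0, 1, 4] → [0, 1, 4, 9] → [0, 1, 4, 9, 16]
So `out[-1]` = 16

Answer: 16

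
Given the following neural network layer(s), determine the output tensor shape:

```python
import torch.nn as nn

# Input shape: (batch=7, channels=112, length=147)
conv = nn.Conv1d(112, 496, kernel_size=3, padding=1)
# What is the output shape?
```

Input: (7, 112, 147) -> Output: (7, 496, 147)

Answer: (7, 496, 147)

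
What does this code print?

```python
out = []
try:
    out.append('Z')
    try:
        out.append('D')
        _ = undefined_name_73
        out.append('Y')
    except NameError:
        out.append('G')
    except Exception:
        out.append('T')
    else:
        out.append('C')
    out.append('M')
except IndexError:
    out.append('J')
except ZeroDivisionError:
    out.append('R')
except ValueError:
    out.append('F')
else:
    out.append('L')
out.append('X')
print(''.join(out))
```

Execution trace: 'Z' (try body) → 'D' (inner try body) → 'G' (inner except NameError) → 'M' (try body, no exception) → 'L' (else) → 'X' (after the try/except). Output: ZDGMLX

Answer: ZDGMLX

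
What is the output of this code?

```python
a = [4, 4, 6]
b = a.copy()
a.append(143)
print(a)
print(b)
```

Key concept: list.copy() creates independent copy.
Step by step:
`a = [4, 4, 6]` → a = [4, 4, 6]
`b = a.copy()` → b = [4, 4, 6]
`a.append(143)` → a = [4, 4, 6, 143]
`print(a)` → prints [4, 4, 6, 143]
`print(b)` → prints [4, 4, 6]

Answer:
[4, 4, 6, 143]
[4, 4, 6]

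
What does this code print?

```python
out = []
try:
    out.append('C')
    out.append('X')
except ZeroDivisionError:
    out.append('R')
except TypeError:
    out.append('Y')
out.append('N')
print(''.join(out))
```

Execution trace: 'C' (try body) → 'X' (try body, no exception) → 'N' (after the try/except). Output: CXN

Answer: CXN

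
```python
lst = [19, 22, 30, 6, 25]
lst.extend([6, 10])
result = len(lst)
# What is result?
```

Trace:
`lst = [19, 22, 30, 6, 25]` → lst = [19, 22, 30, 6, 25]
`lst.extend([6, 10])` → lst = [19, 22, 30, 6, 25, 6, 10]
`result = len(lst)` → result = 7
So result = 7

Answer: 7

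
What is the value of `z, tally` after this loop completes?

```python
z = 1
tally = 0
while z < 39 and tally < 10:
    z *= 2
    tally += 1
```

Double until >= 39 or 10 iterations
`z, tally` takes the values: (1, 0) → (2, 0) → (2, 1) → (4, 1) → (4, 2) → (8, 2) → (8, 3) → (16, 3) → (16, 4) → (32, 4) → (32, 5) → (64, 5) → (64, 6)

Answer: 64, 6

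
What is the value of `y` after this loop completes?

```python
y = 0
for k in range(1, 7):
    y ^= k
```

XOR of 1 to 6
`y` takes the values: 0 → 1 → 3 → 0 → 4 → 1 → 7

Answer: 7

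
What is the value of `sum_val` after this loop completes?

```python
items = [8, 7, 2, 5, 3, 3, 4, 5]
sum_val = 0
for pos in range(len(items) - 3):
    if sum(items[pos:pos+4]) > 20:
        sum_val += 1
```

Count windows with sum > 20
`sum_val` takes the values: 0 → 1

Answer: 1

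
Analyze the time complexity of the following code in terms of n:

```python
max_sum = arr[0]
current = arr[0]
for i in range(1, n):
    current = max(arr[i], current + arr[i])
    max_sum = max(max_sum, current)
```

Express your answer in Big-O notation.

This is Kadane's algorithm for maximum subarray. Time complexity: O(n).

Answer: O(n)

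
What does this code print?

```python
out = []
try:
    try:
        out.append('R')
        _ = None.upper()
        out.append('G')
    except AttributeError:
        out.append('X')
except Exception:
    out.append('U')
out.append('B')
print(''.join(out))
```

Execution trace: 'R' (inner try body) → 'X' (inner except AttributeError) → 'B' (after the try/except). Output: RXB

Answer: RXB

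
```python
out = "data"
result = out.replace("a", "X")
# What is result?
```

Trace:
`out = "data"` → out = 'data'
`result = out.replace("a", "X")` → result = 'dXtX'
So result = 'dXtX'

Answer: 'dXtX'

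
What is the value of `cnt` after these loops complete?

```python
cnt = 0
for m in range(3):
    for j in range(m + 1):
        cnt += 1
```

Triangle: 1 + 2 + ... + 3
`cnt` takes the values: 0 → 1 → 2 → 3 → 4 → 5 → 6

Answer: 6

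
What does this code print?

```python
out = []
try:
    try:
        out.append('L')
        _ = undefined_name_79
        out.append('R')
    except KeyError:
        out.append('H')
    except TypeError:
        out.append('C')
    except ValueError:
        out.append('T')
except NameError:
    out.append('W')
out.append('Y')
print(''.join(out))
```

Execution trace: 'L' (try body) → 'W' (outer except NameError) → 'Y' (after the try/except). Output: LWY

Answer: LWY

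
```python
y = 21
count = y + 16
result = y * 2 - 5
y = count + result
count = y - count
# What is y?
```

Trace:
`y = 21` → y = 21
`count = y + 16` → count = 37
`result = y * 2 - 5` → result = 37
`y = count + result` → y = 74
`count = y - count` → count = 37
So y = 74

Answer: 74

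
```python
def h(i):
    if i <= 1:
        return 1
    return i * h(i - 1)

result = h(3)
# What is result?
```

h(3) = 3 * 2 * 1 = 6

Answer: 6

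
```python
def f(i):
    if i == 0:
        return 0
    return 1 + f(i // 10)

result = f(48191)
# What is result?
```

Count of digits of 48191: 5

Answer: 5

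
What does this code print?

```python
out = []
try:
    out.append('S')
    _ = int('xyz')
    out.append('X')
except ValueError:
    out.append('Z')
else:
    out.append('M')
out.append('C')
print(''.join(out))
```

Execution trace: 'S' (try body) → 'Z' (except ValueError) → 'C' (after the try/except). Output: SZC

Answer: SZC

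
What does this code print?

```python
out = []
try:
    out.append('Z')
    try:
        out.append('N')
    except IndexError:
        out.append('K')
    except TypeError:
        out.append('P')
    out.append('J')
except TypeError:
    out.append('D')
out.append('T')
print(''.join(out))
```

Execution trace: 'Z' (try body) → 'N' (inner try body, no exception) → 'J' (try body, no exception) → 'T' (after the try/except). Output: ZNJT

Answer: ZNJT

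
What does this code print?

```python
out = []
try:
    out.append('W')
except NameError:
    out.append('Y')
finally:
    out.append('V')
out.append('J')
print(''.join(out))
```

Execution trace: 'W' (try body, no exception) → 'V' (finally) → 'J' (after the try/except). Output: WVJ

Answer: WVJ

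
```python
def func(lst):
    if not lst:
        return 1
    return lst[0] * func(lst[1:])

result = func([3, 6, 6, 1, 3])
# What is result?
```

Product over [3, 6, 6, 1, 3] = 3 * 6 * 6 * 1 * 3 = 324

Answer: 324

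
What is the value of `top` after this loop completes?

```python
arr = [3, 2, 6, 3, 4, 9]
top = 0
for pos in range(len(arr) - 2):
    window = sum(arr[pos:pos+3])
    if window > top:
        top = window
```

Max sum of 3-element window in [3, 2, 6, 3, 4, 9]
`top` takes the values: 0 → 11 → 13 → 16

Answer: 16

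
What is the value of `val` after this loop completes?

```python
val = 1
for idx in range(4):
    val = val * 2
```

Multiply by 2, 4 times: 1 * 2^4 = 16
`val` takes the values: 1 → 2 → 4 → 8 → 16

Answer: 16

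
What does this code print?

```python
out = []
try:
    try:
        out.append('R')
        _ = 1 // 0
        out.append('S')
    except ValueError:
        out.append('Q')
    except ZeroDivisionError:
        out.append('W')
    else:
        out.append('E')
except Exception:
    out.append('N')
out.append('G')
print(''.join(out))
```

Execution trace: 'R' (inner try body) → 'W' (inner except ZeroDivisionError) → 'G' (after the try/except). Output: RWG

Answer: RWG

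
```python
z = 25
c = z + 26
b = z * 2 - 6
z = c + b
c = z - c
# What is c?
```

Trace:
`z = 25` → z = 25
`c = z + 26` → c = 51
`b = z * 2 - 6` → b = 44
`z = c + b` → z = 95
`c = z - c` → c = 44
So c = 44

Answer: 44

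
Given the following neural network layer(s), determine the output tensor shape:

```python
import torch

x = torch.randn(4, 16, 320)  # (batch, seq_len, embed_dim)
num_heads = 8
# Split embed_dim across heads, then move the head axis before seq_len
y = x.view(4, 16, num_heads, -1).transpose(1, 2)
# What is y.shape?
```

Input: (4, 16, 320) -> head_dim = 320 // 8 = 40; after view: (4, 16, 8, 40) -> after transpose(1, 2): (4, 8, 16, 40) -> Output: (4, 8, 16, 40)

Answer: (4, 8, 16, 40)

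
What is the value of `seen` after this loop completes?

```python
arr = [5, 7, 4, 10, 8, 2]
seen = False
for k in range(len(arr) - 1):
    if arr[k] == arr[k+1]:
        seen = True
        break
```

Check consecutive duplicates in [5, 7, 4, 10, 8, 2]
`seen` takes the values: False

Answer: False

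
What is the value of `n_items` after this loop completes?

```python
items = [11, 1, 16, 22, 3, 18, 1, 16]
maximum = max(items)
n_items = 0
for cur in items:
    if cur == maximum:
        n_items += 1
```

Count of max value 22 in [11, 1, 16, 22, 3, 18, 1, 16]
`n_items` takes the values: 0 → 1

Answer: 1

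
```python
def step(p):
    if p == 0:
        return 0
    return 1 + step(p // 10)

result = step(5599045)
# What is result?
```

Count of digits of 5599045: 7

Answer: 7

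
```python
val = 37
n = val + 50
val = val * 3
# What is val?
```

Trace:
`val = 37` → val = 37
`n = val + 50` → n = 87
`val = val * 3` → val = 111
So val = 111

Answer: 111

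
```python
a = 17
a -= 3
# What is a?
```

Trace:
`a = 17` → a = 17
`a -= 3` → a = 14
So a = 14

Answer: 14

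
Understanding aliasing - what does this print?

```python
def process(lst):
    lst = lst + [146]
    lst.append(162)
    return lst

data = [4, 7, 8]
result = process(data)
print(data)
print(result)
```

Key concept: rebinding parameter vs mutation.
Step by step:
`data = [4, 7, 8]` → data = [4, 7, 8]
`result = process(data)` → result = [4, 7, 8, 146, 162]
`print(data)` → prints [4, 7, 8]
`print(result)` → prints [4, 7, 8, 146, 162]

Answer:
[4, 7, 8]
[4, 7, 8, 146, 162]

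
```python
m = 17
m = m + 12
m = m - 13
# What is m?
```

Trace:
`m = 17` → m = 17
`m = m + 12` → m = 29
`m = m - 13` → m = 16
So m = 16

Answer: 16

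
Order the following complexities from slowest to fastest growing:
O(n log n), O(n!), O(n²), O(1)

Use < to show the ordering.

Ordered by growth rate: O(1) < O(n log n) < O(n²) < O(n!)

Answer: O(1) < O(n log n) < O(n²) < O(n!)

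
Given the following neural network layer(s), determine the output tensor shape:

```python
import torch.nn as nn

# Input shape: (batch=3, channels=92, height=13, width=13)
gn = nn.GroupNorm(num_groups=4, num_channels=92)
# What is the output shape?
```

Input: (3, 92, 13, 13) -> Output: (3, 92, 13, 13)

Answer: (3, 92, 13, 13)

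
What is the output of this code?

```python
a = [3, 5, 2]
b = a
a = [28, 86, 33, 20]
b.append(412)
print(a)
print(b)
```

Key concept: rebinding vs mutation: a is rebound to a new list, b still points at the original.
Step by step:
`a = [3, 5, 2]` → a = [3, 5, 2]
`b = a` → b = [3, 5, 2] (same object as a)
`a = [28, 86, 33, 20]` → a = [28, 86, 33, 20]
`b.append(412)` → b = [3, 5, 2, 412]
`print(a)` → prints [28, 86, 33, 20]
`print(b)` → prints [3, 5, 2, 412]

Answer:
[28, 86, 33, 20]
[3, 5, 2, 412]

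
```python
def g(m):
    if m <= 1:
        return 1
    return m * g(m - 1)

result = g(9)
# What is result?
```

g(9) = 9 * 8 * 7 * 6 * 5 * 4 * 3 * 2 * 1 = 362880

Answer: 362880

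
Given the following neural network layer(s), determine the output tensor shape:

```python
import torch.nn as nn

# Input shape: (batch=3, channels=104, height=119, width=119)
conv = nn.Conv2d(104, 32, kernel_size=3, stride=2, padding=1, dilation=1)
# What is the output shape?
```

Input: (3, 104, 119, 119) -> Output: (3, 32, 60, 60)

Answer: (3, 32, 60, 60)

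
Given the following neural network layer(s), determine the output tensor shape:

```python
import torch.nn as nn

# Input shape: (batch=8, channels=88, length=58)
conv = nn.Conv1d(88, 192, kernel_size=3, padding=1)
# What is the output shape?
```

Input: (8, 88, 58) -> Output: (8, 192, 58)

Answer: (8, 192, 58)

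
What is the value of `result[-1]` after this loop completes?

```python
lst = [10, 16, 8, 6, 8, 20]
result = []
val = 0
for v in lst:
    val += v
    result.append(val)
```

Cumulative sum ends at 68
`result` takes the values: [] → [10] → [10, 26] → [10, 26, 34] → [10, 26, 34, 40] → [10, 26, 34, 40, 48] → [10, 26, 34, 40, 48, 68]
So `result[-1]` = 68

Answer: 68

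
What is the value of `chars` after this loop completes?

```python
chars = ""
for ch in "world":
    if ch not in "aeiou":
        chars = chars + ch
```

Remove vowels from 'world'
`chars` takes the values: "" → "w" → "wr" → "wrl" → "wrld"

Answer: "wrld"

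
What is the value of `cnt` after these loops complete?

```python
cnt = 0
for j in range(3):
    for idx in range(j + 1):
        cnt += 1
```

Triangle: 1 + 2 + ... + 3
`cnt` takes the values: 0 → 1 → 2 → 3 → 4 → 5 → 6

Answer: 6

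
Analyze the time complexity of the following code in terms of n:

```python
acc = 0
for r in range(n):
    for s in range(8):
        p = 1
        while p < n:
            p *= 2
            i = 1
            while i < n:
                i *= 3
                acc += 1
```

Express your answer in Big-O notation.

Each loop level contributes: n × 1 × log n × log n. Multiplying the contributions gives O(n log² n).

Answer: O(n log² n)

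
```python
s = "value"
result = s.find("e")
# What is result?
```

Trace:
`s = "value"` → s = 'value'
`result = s.find("e")` → result = 4
So result = 4

Answer: 4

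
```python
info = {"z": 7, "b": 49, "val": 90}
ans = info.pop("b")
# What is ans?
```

Trace:
`info = {"z": 7, "b": 49, "val": 90}` → info = {'z': 7, 'b': 49, 'val': 90}
`ans = info.pop("b")` → info = {'z': 7, 'val': 90}; ans = 49
So ans = 49

Answer: 49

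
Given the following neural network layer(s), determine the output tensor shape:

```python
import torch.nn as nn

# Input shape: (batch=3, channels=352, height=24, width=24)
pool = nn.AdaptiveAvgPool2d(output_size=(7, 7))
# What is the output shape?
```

Input: (3, 352, 24, 24) -> Output: (3, 352, 7, 7)

Answer: (3, 352, 7, 7)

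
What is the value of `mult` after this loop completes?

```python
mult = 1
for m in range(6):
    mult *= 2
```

2^6 = 64
`mult` takes the values: 1 → 2 → 4 → 8 → 16 → 32 → 64

Answer: 64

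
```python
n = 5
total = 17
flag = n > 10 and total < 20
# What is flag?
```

Trace:
`n = 5` → n = 5
`total = 17` → total = 17
`flag = n > 10 and total < 20` → flag = False
So flag = False

Answer: False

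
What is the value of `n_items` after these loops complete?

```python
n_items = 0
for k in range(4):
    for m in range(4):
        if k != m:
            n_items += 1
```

4² - 4 (exclude diagonal)
`n_items` takes the values: 0 → 1 → 2 → 3 → 4 → 5 → 6 → 7 → 8 → 9 → 10 → 11 → 12

Answer: 12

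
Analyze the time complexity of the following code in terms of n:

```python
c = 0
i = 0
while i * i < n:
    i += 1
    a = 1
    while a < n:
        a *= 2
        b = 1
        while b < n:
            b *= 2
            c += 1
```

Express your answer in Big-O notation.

Each loop level contributes: √n × log n × log n. Multiplying the contributions gives O(√n log² n).

Answer: O(√n log² n)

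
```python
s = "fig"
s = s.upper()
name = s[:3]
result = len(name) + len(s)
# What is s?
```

Trace:
`s = "fig"` → s = 'fig'
`s = s.upper()` → s = 'FIG'
`name = s[:3]` → name = 'FIG'
`result = len(name) + len(s)` → result = 6
So s = 'FIG'

Answer: 'FIG'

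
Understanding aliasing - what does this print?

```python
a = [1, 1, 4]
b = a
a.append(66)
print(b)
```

Key concept: basic list aliasing.
Step by step:
`a = [1, 1, 4]` → a = [1, 1, 4]
`b = a` → b = [1, 1, 4] (same object as a)
`a.append(66)` → a = [1, 1, 4, 66] (same object as b); b = [1, 1, 4, 66] (same object as a)
`print(b)` → prints [1, 1, 4, 66]

Answer: [1, 1, 4, 66]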